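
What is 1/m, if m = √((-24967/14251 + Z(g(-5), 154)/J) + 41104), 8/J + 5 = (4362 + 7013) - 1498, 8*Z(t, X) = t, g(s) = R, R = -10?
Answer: √32136915325378/1127531939 ≈ 0.0050277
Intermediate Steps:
g(s) = -10
Z(t, X) = t/8
J = 1/1234 (J = 8/(-5 + ((4362 + 7013) - 1498)) = 8/(-5 + (11375 - 1498)) = 8/(-5 + 9877) = 8/9872 = 8*(1/9872) = 1/1234 ≈ 0.00081037)
m = √32136915325378/28502 (m = √((-24967/14251 + ((⅛)*(-10))/(1/1234)) + 41104) = √((-24967*1/14251 - 5/4*1234) + 41104) = √((-24967/14251 - 3085/2) + 41104) = √(-44014269/28502 + 41104) = √(1127531939/28502) = √32136915325378/28502 ≈ 198.90)
1/m = 1/(√32136915325378/28502) = √32136915325378/1127531939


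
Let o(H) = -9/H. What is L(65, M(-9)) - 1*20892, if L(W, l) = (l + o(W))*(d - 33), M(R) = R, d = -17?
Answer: -265656/13 ≈ -20435.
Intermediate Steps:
L(W, l) = -50*l + 450/W (L(W, l) = (l - 9/W)*(-17 - 33) = (l - 9/W)*(-50) = -50*l + 450/W)
L(65, M(-9)) - 1*20892 = (-50*(-9) + 450/65) - 1*20892 = (450 + 450*(1/65)) - 20892 = (450 + 90/13) - 20892 = 5940/13 - 20892 = -265656/13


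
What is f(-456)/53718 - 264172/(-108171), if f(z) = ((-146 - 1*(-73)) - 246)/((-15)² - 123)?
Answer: 1351471733/553402836 ≈ 2.4421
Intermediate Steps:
f(z) = -319/102 (f(z) = ((-146 + 73) - 246)/(225 - 123) = (-73 - 246)/102 = -319*1/102 = -319/102)
f(-456)/53718 - 264172/(-108171) = -319/102/53718 - 264172/(-108171) = -319/102*1/53718 - 264172*(-1/108171) = -319/5479236 + 264172/108171 = 1351471733/553402836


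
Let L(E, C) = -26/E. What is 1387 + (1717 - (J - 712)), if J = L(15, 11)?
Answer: 57266/15 ≈ 3817.7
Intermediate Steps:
J = -26/15 ≈ -1.7333
1387 + (1717 - (J - 712)) = 1387 + (1717 - (-26/15 - 712)) = 1387 + (1717 - 1*(-10706/15)) = 1387 + (1717 + 10706/15) = 1387 + 36461/15 = 57266/15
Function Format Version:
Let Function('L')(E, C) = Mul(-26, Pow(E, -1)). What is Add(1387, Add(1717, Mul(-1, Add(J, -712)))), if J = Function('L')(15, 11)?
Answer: Rational(57266, 15) ≈ 3817.7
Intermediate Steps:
J = Rational(-26, 15) (J = Mul(-26, Pow(15, -1)) = Mul(-26, Rational(1, 15)) = Rational(-26, 15) ≈ -1.7333)
Add(1387, Add(1717, Mul(-1, Add(J, -712)))) = Add(1387, Add(1717, Mul(-1, Add(Rational(-26, 15), -712)))) = Add(1387, Add(1717, Mul(-1, Rational(-10706, 15)))) = Add(1387, Add(1717, Rational(10706, 15))) = Add(1387, Rational(36461, 15)) = Rational(57266, 15)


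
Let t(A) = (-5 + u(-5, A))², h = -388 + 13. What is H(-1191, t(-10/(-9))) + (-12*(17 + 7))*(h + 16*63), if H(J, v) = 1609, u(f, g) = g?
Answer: -180695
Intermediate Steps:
h = -375
t(A) = (-5 + A)²
H(-1191, t(-10/(-9))) + (-12*(17 + 7))*(h + 16*63) = 1609 + (-12*(17 + 7))*(-375 + 16*63) = 1609 + (-12*24)*(-375 + 1008) = 1609 - 288*633 = 1609 - 182304 = -180695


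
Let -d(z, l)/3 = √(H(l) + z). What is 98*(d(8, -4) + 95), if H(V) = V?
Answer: 8722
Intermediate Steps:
d(z, l) = -3*√(l + z)
98*(d(8, -4) + 95) = 98*(-3*√(-4 + 8) + 95) = 98*(-3*√4 + 95) = 98*(-3*2 + 95) = 98*(-6 + 95) = 98*89 = 8722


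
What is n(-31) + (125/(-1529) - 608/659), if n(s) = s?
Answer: -32247948/1007611 ≈ -32.004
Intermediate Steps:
n(-31) + (125/(-1529) - 608/659) = -31 + (125/(-1529) - 608/659) = -31 + (125*(-1/1529) - 608*1/659) = -31 + (-125/1529 - 608/659) = -31 - 1012007/1007611 = -32247948/1007611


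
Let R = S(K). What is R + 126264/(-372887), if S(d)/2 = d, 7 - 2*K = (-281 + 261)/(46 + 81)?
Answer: 322918755/47356649 ≈ 6.8189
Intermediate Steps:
K = 909/254 (K = 7/2 - (-281 + 261)/(2*(46 + 81)) = 7/2 - (-10)/127 = 7/2 - 1/2*(-20/127) = 7/2 + 10/127 = 909/254 ≈ 3.5787)
S(d) = 2*d
R = 909/127 (R = 2*(909/254) = 909/127 ≈ 7.1575)
R + 126264/(-372887) = 909/127 + 126264/(-372887) = 909/127 + 126264*(-1/372887) = 909/127 - 126264/372887 = 322918755/47356649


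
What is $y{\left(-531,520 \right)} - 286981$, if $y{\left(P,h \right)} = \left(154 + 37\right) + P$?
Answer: $-287321$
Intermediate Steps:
$y{\left(P,h \right)} = 191 + P$
$y{\left(-531,520 \right)} - 286981 = \left(191 - 531\right) - 286981 = -340 - 286981 = -287321$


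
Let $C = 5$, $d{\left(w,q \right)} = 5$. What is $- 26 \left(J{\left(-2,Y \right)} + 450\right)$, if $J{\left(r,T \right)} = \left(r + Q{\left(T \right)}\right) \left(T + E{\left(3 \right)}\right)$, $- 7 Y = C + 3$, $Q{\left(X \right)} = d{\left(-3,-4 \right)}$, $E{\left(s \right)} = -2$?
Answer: $- \frac{80184}{7} \approx -11455.0$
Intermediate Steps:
$Q{\left(X \right)} = 5$
$Y = - \frac{8}{7}$ ($Y = - \frac{5 + 3}{7} = \left(- \frac{1}{7}\right) 8 = - \frac{8}{7} \approx -1.1429$)
$J{\left(r,T \right)} = \left(-2 + T\right) \left(5 + r\right)$ ($J{\left(r,T \right)} = \left(r + 5\right) \left(T - 2\right) = \left(5 + r\right) \left(-2 + T\right) = \left(-2 + T\right) \left(5 + r\right)$)
$- 26 \left(J{\left(-2,Y \right)} + 450\right) = - 26 \left(\left(-10 - -4 + 5 \left(- \frac{8}{7}\right) - - \frac{16}{7}\right) + 450\right) = - 26 \left(\left(-10 + 4 - \frac{40}{7} + \frac{16}{7}\right) + 450\right) = - 26 \left(- \frac{66}{7} + 450\right) = \left(-26\right) \frac{3084}{7} = - \frac{80184}{7}$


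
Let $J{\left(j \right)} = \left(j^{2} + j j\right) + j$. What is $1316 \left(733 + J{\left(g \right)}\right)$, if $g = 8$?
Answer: $1143604$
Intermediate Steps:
$J{\left(j \right)} = j + 2 j^{2}$ ($J{\left(j \right)} = \left(j^{2} + j^{2}\right) + j = 2 j^{2} + j = j + 2 j^{2}$)
$1316 \left(733 + J{\left(g \right)}\right) = 1316 \left(733 + 8 \left(1 + 2 \cdot 8\right)\right) = 1316 \left(733 + 8 \left(1 + 16\right)\right) = 1316 \left(733 + 8 \cdot 17\right) = 1316 \left(733 + 136\right) = 1316 \cdot 869 = 1143604$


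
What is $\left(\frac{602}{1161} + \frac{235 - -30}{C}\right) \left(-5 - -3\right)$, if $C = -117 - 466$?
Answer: $- \frac{38}{297} \approx -0.12795$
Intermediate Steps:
$C = -583$
$\left(\frac{602}{1161} + \frac{235 - -30}{C}\right) \left(-5 - -3\right) = \left(\frac{602}{1161} + \frac{235 - -30}{-583}\right) \left(-5 - -3\right) = \left(602 \cdot \frac{1}{1161} + \left(235 + 30\right) \left(- \frac{1}{583}\right)\right) \left(-5 + 3\right) = \left(\frac{14}{27} + 265 \left(- \frac{1}{583}\right)\right) \left(-2\right) = \left(\frac{14}{27} - \frac{5}{11}\right) \left(-2\right) = \frac{19}{297} \left(-2\right) = - \frac{38}{297}$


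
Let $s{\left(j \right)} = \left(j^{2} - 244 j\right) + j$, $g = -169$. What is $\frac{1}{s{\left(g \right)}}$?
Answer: $\frac{1}{69628} \approx 1.4362 \cdot 10^{-5}$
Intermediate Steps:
$s{\left(j \right)} = j^{2} - 243 j$
$\frac{1}{s{\left(g \right)}} = \frac{1}{\left(-169\right) \left(-243 - 169\right)} = \frac{1}{\left(-169\right) \left(-412\right)} = \frac{1}{69628}$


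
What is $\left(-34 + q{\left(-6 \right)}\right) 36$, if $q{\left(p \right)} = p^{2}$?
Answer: $72$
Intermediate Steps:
$\left(-34 + q{\left(-6 \right)}\right) 36 = \left(-34 + \left(-6\right)^{2}\right) 36 = \left(-34 + 36\right) 36 = 2 \cdot 36 = 72$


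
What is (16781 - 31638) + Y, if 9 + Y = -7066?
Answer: -21932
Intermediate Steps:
Y = -7075 (Y = -9 - 7066 = -7075)
(16781 - 31638) + Y = (16781 - 31638) - 7075 = -14857 - 7075 = -21932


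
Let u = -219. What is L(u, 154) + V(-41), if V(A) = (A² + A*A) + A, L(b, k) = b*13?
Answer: 474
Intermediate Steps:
L(b, k) = 13*b
V(A) = A + 2*A² (V(A) = (A² + A²) + A = 2*A² + A = A + 2*A²)
L(u, 154) + V(-41) = 13*(-219) - 41*(1 + 2*(-41)) = -2847 - 41*(1 - 82) = -2847 - 41*(-81) = -2847 + 3321 = 474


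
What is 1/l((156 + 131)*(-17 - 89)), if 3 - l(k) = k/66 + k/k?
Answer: 33/15277 ≈ 0.0021601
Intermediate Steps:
l(k) = 2 - k/66 (l(k) = 3 - (k/66 + k/k) = 3 - (k*(1/66) + 1) = 3 - (k/66 + 1) = 3 - (1 + k/66) = 3 + (-1 - k/66) = 2 - k/66)
1/l((156 + 131)*(-17 - 89)) = 1/(2 - (156 + 131)*(-17 - 89)/66) = 1/(2 - 287*(-106)/66) = 1/(2 - 1/66*(-30422)) = 1/(2 + 15211/33) = 1/(15277/33) = 33/15277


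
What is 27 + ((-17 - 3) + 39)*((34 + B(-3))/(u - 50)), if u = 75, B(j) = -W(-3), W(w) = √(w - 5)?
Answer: 1321/25 - 38*I*√2/25 ≈ 52.84 - 2.1496*I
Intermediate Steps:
W(w) = √(-5 + w)
B(j) = -2*I*√2 (B(j) = -√(-5 - 3) = -√(-8) = -2*I*√2)
27 + ((-17 - 3) + 39)*((34 + B(-3))/(u - 50)) = 27 + ((-17 - 3) + 39)*((34 - 2*I*√2)/(75 - 50)) = 27 + (-20 + 39)*((34 - 2*I*√2)/25) = 27 + 19*((34 - 2*I*√2)*(1/25)) = 27 + 19*(34/25 - 2*I*√2/25) = 27 + (646/25 - 38*I*√2/25) = 1321/25 - 38*I*√2/25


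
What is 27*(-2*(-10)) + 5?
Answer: 545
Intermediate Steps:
27*(-2*(-10)) + 5 = 27*20 + 5 = 540 + 5 = 545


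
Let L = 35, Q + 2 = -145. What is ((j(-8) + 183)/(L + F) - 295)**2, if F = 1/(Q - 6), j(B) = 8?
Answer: 2403141742849/28665316 ≈ 83835.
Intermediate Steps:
Q = -147 (Q = -2 - 145 = -147)
F = -1/153 (F = 1/(-147 - 6) = 1/(-153) = -1/153 ≈ -0.0065359)
((j(-8) + 183)/(L + F) - 295)**2 = ((8 + 183)/(35 - 1/153) - 295)**2 = (191/(5354/153) - 295)**2 = (191*(153/5354) - 295)**2 = (29223/5354 - 295)**2 = (-1550207/5354)**2 = 2403141742849/28665316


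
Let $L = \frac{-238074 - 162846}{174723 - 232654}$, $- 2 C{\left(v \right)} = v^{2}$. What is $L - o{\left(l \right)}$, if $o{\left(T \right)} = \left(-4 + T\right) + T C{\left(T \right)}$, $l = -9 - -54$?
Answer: $\frac{5275013873}{115862} \approx 45528.0$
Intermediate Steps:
$C{\left(v \right)} = - \frac{v^{2}}{2}$
$l = 45$ ($l = -9 + 54 = 45$)
$L = \frac{400920}{57931}$ ($L = - \frac{400920}{-57931} = \left(-400920\right) \left(- \frac{1}{57931}\right) = \frac{400920}{57931} \approx 6.9206$)
$o{\left(T \right)} = -4 + T - \frac{T^{3}}{2}$ ($o{\left(T \right)} = \left(-4 + T\right) + T \left(- \frac{T^{2}}{2}\right) = \left(-4 + T\right) - \frac{T^{3}}{2} = -4 + T - \frac{T^{3}}{2}$)
$L - o{\left(l \right)} = \frac{400920}{57931} - \left(-4 + 45 - \frac{45^{3}}{2}\right) = \frac{400920}{57931} - \left(-4 + 45 - \frac{91125}{2}\right) = \frac{400920}{57931} - - \frac{91043}{2} = \frac{400920}{57931} + \frac{91043}{2} = \frac{5275013873}{115862}$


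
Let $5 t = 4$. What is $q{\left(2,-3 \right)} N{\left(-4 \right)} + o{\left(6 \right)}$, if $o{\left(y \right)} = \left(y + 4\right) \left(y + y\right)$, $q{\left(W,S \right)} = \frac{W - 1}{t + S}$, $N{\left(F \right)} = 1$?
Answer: $\frac{1315}{11} \approx 119.55$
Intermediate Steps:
$t = \frac{4}{5}$ ($t = \frac{1}{5} \cdot 4 = \frac{4}{5} \approx 0.8$)
$q{\left(W,S \right)} = \frac{-1 + W}{\frac{4}{5} + S}$ ($q{\left(W,S \right)} = \frac{W - 1}{\frac{4}{5} + S} = \frac{-1 + W}{\frac{4}{5} + S}$)
$o{\left(y \right)} = 2 y \left(4 + y\right)$ ($o{\left(y \right)} = \left(4 + y\right) 2 y = 2 y \left(4 + y\right)$)
$q{\left(2,-3 \right)} N{\left(-4 \right)} + o{\left(6 \right)} = \frac{5 \left(-1 + 2\right)}{4 + 5 \left(-3\right)} 1 + 2 \cdot 6 \left(4 + 6\right) = 5 \frac{1}{4 - 15} \cdot 1 \cdot 1 + 2 \cdot 6 \cdot 10 = 5 \frac{1}{-11} \cdot 1 \cdot 1 + 120 = 5 \left(- \frac{1}{11}\right) 1 \cdot 1 + 120 = \left(- \frac{5}{11}\right) 1 + 120 = - \frac{5}{11} + 120 = \frac{1315}{11}$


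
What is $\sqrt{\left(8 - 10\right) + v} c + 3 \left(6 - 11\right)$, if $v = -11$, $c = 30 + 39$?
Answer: $-15 + 69 i \sqrt{13} \approx -15.0 + 248.78 i$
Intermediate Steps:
$c = 69$
$\sqrt{\left(8 - 10\right) + v} c + 3 \left(6 - 11\right) = \sqrt{\left(8 - 10\right) - 11} \cdot 69 + 3 \left(6 - 11\right) = \sqrt{-2 - 11} \cdot 69 + 3 \left(6 - 11\right) = \sqrt{-13} \cdot 69 + 3 \left(6 - 11\right) = i \sqrt{13} \cdot 69 + 3 \left(-5\right) = 69 i \sqrt{13} - 15 = -15 + 69 i \sqrt{13}$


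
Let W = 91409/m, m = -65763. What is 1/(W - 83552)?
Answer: -65763/5494721585 ≈ -1.1968e-5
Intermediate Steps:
W = -91409/65763 (W = 91409/(-65763) = 91409*(-1/65763) = -91409/65763 ≈ -1.3900)
1/(W - 83552) = 1/(-91409/65763 - 83552) = 1/(-5494721585/65763) = -65763/5494721585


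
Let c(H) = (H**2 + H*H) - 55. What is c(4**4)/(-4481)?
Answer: -131017/4481 ≈ -29.238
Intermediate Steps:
c(H) = -55 + 2*H**2 (c(H) = (H**2 + H**2) - 55 = 2*H**2 - 55 = -55 + 2*H**2)
c(4**4)/(-4481) = (-55 + 2*(4**4)**2)/(-4481) = (-55 + 2*256**2)*(-1/4481) = (-55 + 2*65536)*(-1/4481) = (-55 + 131072)*(-1/4481) = 131017*(-1/4481) = -131017/4481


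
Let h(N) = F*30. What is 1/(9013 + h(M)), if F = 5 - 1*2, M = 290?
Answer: 1/9103 ≈ 0.00010985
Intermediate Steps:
F = 3 (F = 5 - 2 = 3)
h(N) = 90 (h(N) = 3*30 = 90)
1/(9013 + h(M)) = 1/(9013 + 90) = 1/9103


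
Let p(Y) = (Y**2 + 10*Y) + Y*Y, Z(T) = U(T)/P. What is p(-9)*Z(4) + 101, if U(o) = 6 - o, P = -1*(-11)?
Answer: 1255/11 ≈ 114.09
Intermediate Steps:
P = 11
Z(T) = 6/11 - T/11 (Z(T) = (6 - T)/11 = (6 - T)*(1/11) = 6/11 - T/11)
p(Y) = 2*Y**2 + 10*Y (p(Y) = (Y**2 + 10*Y) + Y**2 = 2*Y**2 + 10*Y)
p(-9)*Z(4) + 101 = (2*(-9)*(5 - 9))*(6/11 - 1/11*4) + 101 = (2*(-9)*(-4))*(6/11 - 4/11) + 101 = 72*(2/11) + 101 = 144/11 + 101 = 1255/11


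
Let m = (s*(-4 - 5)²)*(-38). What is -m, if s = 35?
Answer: 107730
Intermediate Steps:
m = -107730 (m = (35*(-4 - 5)²)*(-38) = (35*(-9)²)*(-38) = (35*81)*(-38) = 2835*(-38) = -107730)
-m = -1*(-107730) = 107730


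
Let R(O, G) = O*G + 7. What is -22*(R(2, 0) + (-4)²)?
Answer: -506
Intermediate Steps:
R(O, G) = 7 + G*O (R(O, G) = G*O + 7 = 7 + G*O)
-22*(R(2, 0) + (-4)²) = -22*((7 + 0*2) + (-4)²) = -22*((7 + 0) + 16) = -22*(7 + 16) = -22*23 = -506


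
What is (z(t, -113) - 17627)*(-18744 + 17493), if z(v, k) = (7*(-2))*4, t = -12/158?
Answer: 22121433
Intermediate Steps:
t = -6/79 (t = -12*1/158 = -6/79 ≈ -0.075949)
z(v, k) = -56 (z(v, k) = -14*4 = -56)
(z(t, -113) - 17627)*(-18744 + 17493) = (-56 - 17627)*(-18744 + 17493) = -17683*(-1251) = 22121433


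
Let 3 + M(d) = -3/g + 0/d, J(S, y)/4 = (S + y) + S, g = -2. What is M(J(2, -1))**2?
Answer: 9/4 ≈ 2.2500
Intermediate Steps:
J(S, y) = 4*y + 8*S (J(S, y) = 4*((S + y) + S) = 4*(y + 2*S) = 4*y + 8*S)
M(d) = -3/2 (M(d) = -3 + (-3/(-2) + 0/d) = -3 + (-3*(-1/2) + 0) = -3 + (3/2 + 0) = -3 + 3/2 = -3/2)
M(J(2, -1))**2 = (-3/2)**2 = 9/4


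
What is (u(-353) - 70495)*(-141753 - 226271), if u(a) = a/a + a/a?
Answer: 25943115832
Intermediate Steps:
u(a) = 2 (u(a) = 1 + 1 = 2)
(u(-353) - 70495)*(-141753 - 226271) = (2 - 70495)*(-141753 - 226271) = -70493*(-368024) = 25943115832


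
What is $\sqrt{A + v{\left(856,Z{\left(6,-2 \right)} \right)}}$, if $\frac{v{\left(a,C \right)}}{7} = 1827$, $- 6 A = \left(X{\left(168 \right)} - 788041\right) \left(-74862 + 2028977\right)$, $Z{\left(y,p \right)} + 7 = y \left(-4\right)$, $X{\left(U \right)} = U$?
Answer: $\frac{\sqrt{9237567144774}}{6} \approx 5.0656 \cdot 10^{5}$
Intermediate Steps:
$Z{\left(y,p \right)} = -7 - 4 y$ ($Z{\left(y,p \right)} = -7 + y \left(-4\right) = -7 - 4 y$)
$A = \frac{1539594447395}{6}$ ($A = - \frac{\left(168 - 788041\right) \left(-74862 + 2028977\right)}{6} = - \frac{\left(168 - 788041\right) 1954115}{6} = - \frac{\left(-787873\right) 1954115}{6} = \left(- \frac{1}{6}\right) \left(-1539594447395\right) = \frac{1539594447395}{6} \approx 2.566 \cdot 10^{11}$)
$v{\left(a,C \right)} = 12789$ ($v{\left(a,C \right)} = 7 \cdot 1827 = 12789$)
$\sqrt{A + v{\left(856,Z{\left(6,-2 \right)} \right)}} = \sqrt{\frac{1539594447395}{6} + 12789} = \sqrt{\frac{1539594524129}{6}} = \frac{\sqrt{9237567144774}}{6}$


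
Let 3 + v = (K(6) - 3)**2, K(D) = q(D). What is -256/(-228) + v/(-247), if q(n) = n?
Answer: 814/741 ≈ 1.0985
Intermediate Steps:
K(D) = D
v = 6 (v = -3 + (6 - 3)**2 = -3 + 3**2 = -3 + 9 = 6)
-256/(-228) + v/(-247) = -256/(-228) + 6/(-247) = -256*(-1/228) + 6*(-1/247) = 64/57 - 6/247 = 814/741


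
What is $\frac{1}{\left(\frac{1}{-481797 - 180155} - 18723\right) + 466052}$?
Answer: $\frac{661952}{296110326207} \approx 2.2355 \cdot 10^{-6}$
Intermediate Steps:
$\frac{1}{\left(\frac{1}{-481797 - 180155} - 18723\right) + 466052} = \frac{1}{\left(\frac{1}{-661952} - 18723\right) + 466052} = \frac{1}{\left(- \frac{1}{661952} - 18723\right) + 466052} = \frac{1}{- \frac{12393727297}{661952} + 466052} = \frac{1}{\frac{296110326207}{661952}} = \frac{661952}{296110326207}$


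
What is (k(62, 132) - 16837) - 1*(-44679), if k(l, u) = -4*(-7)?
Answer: 27870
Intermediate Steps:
k(l, u) = 28
(k(62, 132) - 16837) - 1*(-44679) = (28 - 16837) - 1*(-44679) = -16809 + 44679 = 27870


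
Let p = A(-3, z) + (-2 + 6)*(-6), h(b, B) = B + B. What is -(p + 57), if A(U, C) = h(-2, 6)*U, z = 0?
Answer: 3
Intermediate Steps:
h(b, B) = 2*B
A(U, C) = 12*U (A(U, C) = (2*6)*U = 12*U)
p = -60 (p = 12*(-3) + (-2 + 6)*(-6) = -36 + 4*(-6) = -36 - 24 = -60)
-(p + 57) = -(-60 + 57) = -1*(-3) = 3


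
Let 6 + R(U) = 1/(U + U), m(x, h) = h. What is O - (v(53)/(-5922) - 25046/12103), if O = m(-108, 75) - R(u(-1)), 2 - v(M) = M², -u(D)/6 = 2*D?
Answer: 483016663/5850936 ≈ 82.554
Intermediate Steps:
u(D) = -12*D
R(U) = -6 + 1/(2*U) (R(U) = -6 + 1/(U + U) = -6 + 1/(2*U))
v(M) = 2 - M²
O = 1943/24 (O = 75 - (-6 + 1/(2*((-12*(-1))))) = 75 - (-6 + (½)/12) = 75 - (-6 + (½)*(1/12)) = 75 - (-6 + 1/24) = 75 - 1*(-143/24) = 75 + 143/24 = 1943/24 ≈ 80.958)
O - (v(53)/(-5922) - 25046/12103) = 1943/24 - ((2 - 1*53²)/(-5922) - 25046/12103) = 1943/24 - ((2 - 1*2809)*(-1/5922) - 25046*1/12103) = 1943/24 - ((2 - 2809)*(-1/5922) - 3578/1729) = 1943/24 - (-2807*(-1/5922) - 3578/1729) = 1943/24 - (401/846 - 3578/1729) = 1943/24 - 1*(-2333659/1462734) = 1943/24 + 2333659/1462734 = 483016663/5850936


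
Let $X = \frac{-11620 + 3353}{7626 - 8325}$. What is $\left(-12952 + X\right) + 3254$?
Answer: $- \frac{6770635}{699} \approx -9686.2$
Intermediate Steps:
$X = \frac{8267}{699}$ ($X = - \frac{8267}{-699} = \left(-8267\right) \left(- \frac{1}{699}\right) = \frac{8267}{699} \approx 11.827$)
$\left(-12952 + X\right) + 3254 = \left(-12952 + \frac{8267}{699}\right) + 3254 = - \frac{9045181}{699} + 3254 = - \frac{6770635}{699}$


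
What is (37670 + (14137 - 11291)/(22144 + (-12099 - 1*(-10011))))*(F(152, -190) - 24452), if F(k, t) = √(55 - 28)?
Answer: -2309223546679/2507 + 1133268549*√3/10028 ≈ -9.2091e+8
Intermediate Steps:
F(k, t) = 3*√3 (F(k, t) = √27 = 3*√3)
(37670 + (14137 - 11291)/(22144 + (-12099 - 1*(-10011))))*(F(152, -190) - 24452) = (37670 + (14137 - 11291)/(22144 + (-12099 - 1*(-10011))))*(3*√3 - 24452) = (37670 + 2846/(22144 + (-12099 + 10011)))*(-24452 + 3*√3) = (37670 + 2846/(22144 - 2088))*(-24452 + 3*√3) = (37670 + 2846/20056)*(-24452 + 3*√3) = (37670 + 2846*(1/20056))*(-24452 + 3*√3) = (37670 + 1423/10028)*(-24452 + 3*√3) = 377756183*(-24452 + 3*√3)/10028 = -2309223546679/2507 + 1133268549*√3/10028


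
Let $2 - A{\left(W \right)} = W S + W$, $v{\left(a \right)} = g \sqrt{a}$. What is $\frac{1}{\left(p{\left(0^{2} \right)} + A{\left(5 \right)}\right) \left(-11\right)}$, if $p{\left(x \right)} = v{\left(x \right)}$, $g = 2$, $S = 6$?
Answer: $\frac{1}{363} \approx 0.0027548$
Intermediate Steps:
$v{\left(a \right)} = 2 \sqrt{a}$
$A{\left(W \right)} = 2 - 7 W$ ($A{\left(W \right)} = 2 - \left(W 6 + W\right) = 2 - \left(6 W + W\right) = 2 - 7 W$)
$p{\left(x \right)} = 2 \sqrt{x}$
$\frac{1}{\left(p{\left(0^{2} \right)} + A{\left(5 \right)}\right) \left(-11\right)} = \frac{1}{\left(2 \sqrt{0^{2}} + \left(2 - 35\right)\right) \left(-11\right)} = \frac{1}{\left(2 \sqrt{0} + \left(2 - 35\right)\right) \left(-11\right)} = \frac{1}{\left(2 \cdot 0 - 33\right) \left(-11\right)} = \frac{1}{\left(0 - 33\right) \left(-11\right)} = \frac{1}{\left(-33\right) \left(-11\right)} = \frac{1}{363}$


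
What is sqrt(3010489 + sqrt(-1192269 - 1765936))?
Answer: sqrt(3010489 + I*sqrt(2958205)) ≈ 1735.1 + 0.496*I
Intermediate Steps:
sqrt(3010489 + sqrt(-1192269 - 1765936)) = sqrt(3010489 + sqrt(-2958205)) = sqrt(3010489 + I*sqrt(2958205))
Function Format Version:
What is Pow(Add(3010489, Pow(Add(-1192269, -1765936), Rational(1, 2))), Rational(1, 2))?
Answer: Pow(Add(3010489, Mul(I, Pow(2958205, Rational(1, 2)))), Rational(1, 2)) ≈ Add(1735.1, Mul(0.496, I))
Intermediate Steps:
Pow(Add(3010489, Pow(Add(-1192269, -1765936), Rational(1, 2))), Rational(1, 2)) = Pow(Add(3010489, Pow(-2958205, Rational(1, 2))), Rational(1, 2)) = Pow(Add(3010489, Mul(I, Pow(2958205, Rational(1, 2)))), Rational(1, 2))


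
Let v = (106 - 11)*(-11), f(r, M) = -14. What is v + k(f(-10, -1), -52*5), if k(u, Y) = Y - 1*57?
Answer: -1362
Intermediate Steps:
k(u, Y) = -57 + Y (k(u, Y) = Y - 57 = -57 + Y)
v = -1045 (v = 95*(-11) = -1045)
v + k(f(-10, -1), -52*5) = -1045 + (-57 - 52*5) = -1045 + (-57 - 260) = -1045 - 317 = -1362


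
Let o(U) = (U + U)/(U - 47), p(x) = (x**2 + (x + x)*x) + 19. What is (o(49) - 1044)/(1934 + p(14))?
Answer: -995/2541 ≈ -0.39158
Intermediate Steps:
p(x) = 19 + 3*x**2 (p(x) = (x**2 + (2*x)*x) + 19 = (x**2 + 2*x**2) + 19 = 3*x**2 + 19 = 19 + 3*x**2)
o(U) = 2*U/(-47 + U) (o(U) = (2*U)/(-47 + U) = 2*U/(-47 + U))
(o(49) - 1044)/(1934 + p(14)) = (2*49/(-47 + 49) - 1044)/(1934 + (19 + 3*14**2)) = (2*49/2 - 1044)/(1934 + (19 + 3*196)) = (2*49*(1/2) - 1044)/(1934 + (19 + 588)) = (49 - 1044)/(1934 + 607) = -995/2541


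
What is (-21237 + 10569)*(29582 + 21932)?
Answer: -549551352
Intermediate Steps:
(-21237 + 10569)*(29582 + 21932) = -10668*51514 = -549551352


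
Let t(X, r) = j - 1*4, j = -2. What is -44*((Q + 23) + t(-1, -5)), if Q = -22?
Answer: 220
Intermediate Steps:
t(X, r) = -6 (t(X, r) = -2 - 1*4 = -2 - 4 = -6)
-44*((Q + 23) + t(-1, -5)) = -44*((-22 + 23) - 6) = -44*(1 - 6) = -44*(-5) = 220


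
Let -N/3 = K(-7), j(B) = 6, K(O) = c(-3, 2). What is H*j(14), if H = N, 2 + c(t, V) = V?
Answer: 0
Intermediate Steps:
c(t, V) = -2 + V
K(O) = 0 (K(O) = -2 + 2 = 0)
N = 0 (N = -3*0 = 0)
H = 0
H*j(14) = 0*6 = 0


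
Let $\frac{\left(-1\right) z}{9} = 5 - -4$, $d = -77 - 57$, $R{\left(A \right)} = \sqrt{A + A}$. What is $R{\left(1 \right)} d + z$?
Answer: $-81 - 134 \sqrt{2} \approx -270.5$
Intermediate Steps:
$R{\left(A \right)} = \sqrt{2} \sqrt{A}$ ($R{\left(A \right)} = \sqrt{2 A} = \sqrt{2} \sqrt{A}$)
$d = -134$
$z = -81$ ($z = - 9 \left(5 - -4\right) = - 9 \left(5 + 4\right) = \left(-9\right) 9 = -81$)
$R{\left(1 \right)} d + z = \sqrt{2} \sqrt{1} \left(-134\right) - 81 = \sqrt{2} \cdot 1 \left(-134\right) - 81 = \sqrt{2} \left(-134\right) - 81 = - 134 \sqrt{2} - 81 = -81 - 134 \sqrt{2}$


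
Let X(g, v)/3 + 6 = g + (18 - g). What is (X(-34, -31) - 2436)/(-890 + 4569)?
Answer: -2400/3679 ≈ -0.65235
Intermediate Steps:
X(g, v) = 36 (X(g, v) = -18 + 3*(g + (18 - g)) = -18 + 3*18 = -18 + 54 = 36)
(X(-34, -31) - 2436)/(-890 + 4569) = (36 - 2436)/(-890 + 4569) = -2400/3679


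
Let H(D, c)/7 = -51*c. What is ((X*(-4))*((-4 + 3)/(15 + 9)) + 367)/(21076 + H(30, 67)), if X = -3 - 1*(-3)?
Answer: -367/2843 ≈ -0.12909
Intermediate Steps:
H(D, c) = -357*c (H(D, c) = 7*(-51*c) = -357*c)
X = 0 (X = -3 + 3 = 0)
((X*(-4))*((-4 + 3)/(15 + 9)) + 367)/(21076 + H(30, 67)) = ((0*(-4))*((-4 + 3)/(15 + 9)) + 367)/(21076 - 357*67) = (0*(-1/24) + 367)/(21076 - 23919) = (0*(-1*1/24) + 367)/(-2843) = (0*(-1/24) + 367)*(-1/2843) = (0 + 367)*(-1/2843) = 367*(-1/2843) = -367/2843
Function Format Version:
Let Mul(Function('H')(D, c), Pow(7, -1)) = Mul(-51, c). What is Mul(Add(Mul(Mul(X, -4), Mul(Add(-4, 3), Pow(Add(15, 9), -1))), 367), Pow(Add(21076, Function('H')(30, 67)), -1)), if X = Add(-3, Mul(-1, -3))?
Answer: Rational(-367, 2843) ≈ -0.12909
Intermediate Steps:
Function('H')(D, c) = Mul(-357, c) (Function('H')(D, c) = Mul(7, Mul(-51, c)) = Mul(-357, c))
X = 0 (X = Add(-3, 3) = 0)
Mul(Add(Mul(Mul(X, -4), Mul(Add(-4, 3), Pow(Add(15, 9), -1))), 367), Pow(Add(21076, Function('H')(30, 67)), -1)) = Mul(Add(Mul(Mul(0, -4), Mul(Add(-4, 3), Pow(Add(15, 9), -1))), 367), Pow(Add(21076, Mul(-357, 67)), -1)) = Mul(Add(Mul(0, Mul(-1, Pow(24, -1))), 367), Pow(Add(21076, -23919), -1)) = Mul(Add(Mul(0, Mul(-1, Rational(1, 24))), 367), Pow(-2843, -1)) = Mul(Add(Mul(0, Rational(-1, 24)), 367), Rational(-1, 2843)) = Mul(Add(0, 367), Rational(-1, 2843)) = Mul(367, Rational(-1, 2843)) = Rational(-367, 2843)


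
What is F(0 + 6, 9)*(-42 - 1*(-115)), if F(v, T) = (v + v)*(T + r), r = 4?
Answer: 11388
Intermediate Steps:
F(v, T) = 2*v*(4 + T) (F(v, T) = (v + v)*(T + 4) = (2*v)*(4 + T) = 2*v*(4 + T))
F(0 + 6, 9)*(-42 - 1*(-115)) = (2*(0 + 6)*(4 + 9))*(-42 - 1*(-115)) = (2*6*13)*(-42 + 115) = 156*73 = 11388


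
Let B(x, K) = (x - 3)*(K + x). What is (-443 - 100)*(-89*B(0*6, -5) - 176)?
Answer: 820473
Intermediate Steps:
B(x, K) = (-3 + x)*(K + x)
(-443 - 100)*(-89*B(0*6, -5) - 176) = (-443 - 100)*(-89*((0*6)**2 - 3*(-5) - 0*6 - 0*6) - 176) = -543*(-89*(0**2 + 15 - 3*0 - 5*0) - 176) = -543*(-89*(0 + 15 + 0 + 0) - 176) = -543*(-89*15 - 176) = -543*(-1335 - 176) = -543*(-1511) = 820473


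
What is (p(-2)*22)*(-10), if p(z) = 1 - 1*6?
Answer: 1100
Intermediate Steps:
p(z) = -5 (p(z) = 1 - 6 = -5)
(p(-2)*22)*(-10) = -5*22*(-10) = -110*(-10) = 1100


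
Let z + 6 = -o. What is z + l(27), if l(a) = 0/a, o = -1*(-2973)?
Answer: -2979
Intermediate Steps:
o = 2973
l(a) = 0
z = -2979 (z = -6 - 1*2973 = -6 - 2973 = -2979)
z + l(27) = -2979 + 0 = -2979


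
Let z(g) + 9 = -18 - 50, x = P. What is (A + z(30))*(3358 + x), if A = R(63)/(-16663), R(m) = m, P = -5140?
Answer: 2286509148/16663 ≈ 1.3722e+5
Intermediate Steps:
x = -5140
z(g) = -77 (z(g) = -9 + (-18 - 50) = -9 - 68 = -77)
A = -63/16663 (A = 63/(-16663) = 63*(-1/16663) = -63/16663 ≈ -0.0037808)
(A + z(30))*(3358 + x) = (-63/16663 - 77)*(3358 - 5140) = -1283114/16663*(-1782) = 2286509148/16663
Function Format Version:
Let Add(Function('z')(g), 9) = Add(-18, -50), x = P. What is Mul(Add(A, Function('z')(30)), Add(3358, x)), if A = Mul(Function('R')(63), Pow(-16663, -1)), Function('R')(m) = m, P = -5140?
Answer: Rational(2286509148, 16663) ≈ 1.3722e+5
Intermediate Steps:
x = -5140
Function('z')(g) = -77 (Function('z')(g) = Add(-9, Add(-18, -50)) = Add(-9, -68) = -77)
A = Rational(-63, 16663) (A = Mul(63, Pow(-16663, -1)) = Mul(63, Rational(-1, 16663)) = Rational(-63, 16663) ≈ -0.0037808)
Mul(Add(A, Function('z')(30)), Add(3358, x)) = Mul(Add(Rational(-63, 16663), -77), Add(3358, -5140)) = Mul(Rational(-1283114, 16663), -1782) = Rational(2286509148, 16663)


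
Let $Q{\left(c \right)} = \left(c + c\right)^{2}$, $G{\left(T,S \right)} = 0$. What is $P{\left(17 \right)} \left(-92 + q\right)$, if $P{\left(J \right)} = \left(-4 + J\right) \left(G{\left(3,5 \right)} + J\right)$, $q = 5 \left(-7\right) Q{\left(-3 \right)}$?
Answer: $-298792$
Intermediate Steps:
$Q{\left(c \right)} = 4 c^{2}$ ($Q{\left(c \right)} = \left(2 c\right)^{2} = 4 c^{2}$)
$q = -1260$ ($q = 5 \left(-7\right) 4 \left(-3\right)^{2} = - 35 \cdot 4 \cdot 9 = \left(-35\right) 36 = -1260$)
$P{\left(J \right)} = J \left(-4 + J\right)$ ($P{\left(J \right)} = \left(-4 + J\right) \left(0 + J\right) = \left(-4 + J\right) J = J \left(-4 + J\right)$)
$P{\left(17 \right)} \left(-92 + q\right) = 17 \left(-4 + 17\right) \left(-92 - 1260\right) = 17 \cdot 13 \left(-1352\right) = 221 \left(-1352\right) = -298792$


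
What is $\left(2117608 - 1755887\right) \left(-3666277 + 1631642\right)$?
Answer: $-735970206835$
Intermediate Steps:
$\left(2117608 - 1755887\right) \left(-3666277 + 1631642\right) = 361721 \left(-2034635\right) = -735970206835$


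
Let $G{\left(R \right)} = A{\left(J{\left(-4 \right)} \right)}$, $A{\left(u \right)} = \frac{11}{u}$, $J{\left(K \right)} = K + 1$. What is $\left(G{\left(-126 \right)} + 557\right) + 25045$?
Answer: $\frac{76795}{3} \approx 25598.0$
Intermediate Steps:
$J{\left(K \right)} = 1 + K$
$G{\left(R \right)} = - \frac{11}{3}$ ($G{\left(R \right)} = \frac{11}{1 - 4} = \frac{11}{-3} = 11 \left(- \frac{1}{3}\right) = - \frac{11}{3}$)
$\left(G{\left(-126 \right)} + 557\right) + 25045 = \left(- \frac{11}{3} + 557\right) + 25045 = \frac{1660}{3} + 25045 = \frac{76795}{3}$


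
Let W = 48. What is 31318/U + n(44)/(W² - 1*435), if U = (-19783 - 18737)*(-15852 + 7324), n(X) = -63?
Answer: -491354189/14618185920 ≈ -0.033613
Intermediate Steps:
U = 328498560 (U = -38520*(-8528) = 328498560)
31318/U + n(44)/(W² - 1*435) = 31318/328498560 - 63/(48² - 1*435) = 31318*(1/328498560) - 63/(2304 - 435) = 15659/164249280 - 63/1869 = 15659/164249280 - 63*1/1869 = 15659/164249280 - 3/89 = -491354189/14618185920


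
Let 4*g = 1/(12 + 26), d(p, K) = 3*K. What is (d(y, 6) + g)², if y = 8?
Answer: 7491169/23104 ≈ 324.24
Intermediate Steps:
g = 1/152 (g = 1/(4*(12 + 26)) = (¼)/38 = (¼)*(1/38) = 1/152 ≈ 0.0065789)
(d(y, 6) + g)² = (3*6 + 1/152)² = (18 + 1/152)² = (2737/152)² = 7491169/23104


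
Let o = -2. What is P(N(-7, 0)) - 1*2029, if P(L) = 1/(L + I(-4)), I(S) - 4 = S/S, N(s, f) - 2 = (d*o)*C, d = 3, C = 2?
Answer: -10146/5 ≈ -2029.2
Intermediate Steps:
N(s, f) = -10 (N(s, f) = 2 + (3*(-2))*2 = 2 - 6*2 = 2 - 12 = -10)
I(S) = 5 (I(S) = 4 + S/S = 4 + 1 = 5)
P(L) = 1/(5 + L) (P(L) = 1/(L + 5) = 1/(5 + L))
P(N(-7, 0)) - 1*2029 = 1/(5 - 10) - 1*2029 = 1/(-5) - 2029 = -⅕ - 2029 = -10146/5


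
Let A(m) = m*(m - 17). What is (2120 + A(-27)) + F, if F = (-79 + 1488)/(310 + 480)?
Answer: 2614729/790 ≈ 3309.8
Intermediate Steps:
F = 1409/790 ≈ 1.7835
A(m) = m*(-17 + m)
(2120 + A(-27)) + F = (2120 - 27*(-17 - 27)) + 1409/790 = (2120 - 27*(-44)) + 1409/790 = (2120 + 1188) + 1409/790 = 3308 + 1409/790 = 2614729/790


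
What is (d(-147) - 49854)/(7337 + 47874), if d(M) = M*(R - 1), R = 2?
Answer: -50001/55211 ≈ -0.90563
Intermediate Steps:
d(M) = M (d(M) = M*(2 - 1) = M*1 = M)
(d(-147) - 49854)/(7337 + 47874) = (-147 - 49854)/(7337 + 47874) = -50001/55211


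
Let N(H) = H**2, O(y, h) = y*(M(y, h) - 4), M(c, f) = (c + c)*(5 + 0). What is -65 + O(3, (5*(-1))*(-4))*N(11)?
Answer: 9373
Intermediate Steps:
M(c, f) = 10*c (M(c, f) = (2*c)*5 = 10*c)
O(y, h) = y*(-4 + 10*y) (O(y, h) = y*(10*y - 4) = y*(-4 + 10*y))
-65 + O(3, (5*(-1))*(-4))*N(11) = -65 + (2*3*(-2 + 5*3))*11**2 = -65 + (2*3*(-2 + 15))*121 = -65 + (2*3*13)*121 = -65 + 78*121 = -65 + 9438 = 9373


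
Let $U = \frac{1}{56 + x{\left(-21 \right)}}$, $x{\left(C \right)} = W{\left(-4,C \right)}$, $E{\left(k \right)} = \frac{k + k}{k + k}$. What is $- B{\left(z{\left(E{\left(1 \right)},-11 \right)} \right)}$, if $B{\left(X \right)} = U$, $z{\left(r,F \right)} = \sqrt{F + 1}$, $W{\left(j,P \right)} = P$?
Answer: $- \frac{1}{35} \approx -0.028571$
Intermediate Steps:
$E{\left(k \right)} = 1$ ($E{\left(k \right)} = \frac{2 k}{2 k} = 2 k \frac{1}{2 k} = 1$)
$x{\left(C \right)} = C$
$z{\left(r,F \right)} = \sqrt{1 + F}$
$U = \frac{1}{35}$ ($U = \frac{1}{56 - 21} = \frac{1}{35} \approx 0.028571$)
$B{\left(X \right)} = \frac{1}{35}$
$- B{\left(z{\left(E{\left(1 \right)},-11 \right)} \right)} = \left(-1\right) \frac{1}{35} = - \frac{1}{35}$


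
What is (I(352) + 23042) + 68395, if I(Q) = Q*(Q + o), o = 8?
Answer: 218157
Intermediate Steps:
I(Q) = Q*(8 + Q) (I(Q) = Q*(Q + 8) = Q*(8 + Q))
(I(352) + 23042) + 68395 = (352*(8 + 352) + 23042) + 68395 = (352*360 + 23042) + 68395 = (126720 + 23042) + 68395 = 149762 + 68395 = 218157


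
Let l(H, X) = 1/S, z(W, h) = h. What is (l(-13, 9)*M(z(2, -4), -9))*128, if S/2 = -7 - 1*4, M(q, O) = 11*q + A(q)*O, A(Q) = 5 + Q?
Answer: 3392/11 ≈ 308.36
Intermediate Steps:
M(q, O) = 11*q + O*(5 + q) (M(q, O) = 11*q + (5 + q)*O = 11*q + O*(5 + q))
S = -22 (S = 2*(-7 - 1*4) = 2*(-7 - 4) = 2*(-11) = -22)
l(H, X) = -1/22 (l(H, X) = 1/(-22) = -1/22)
(l(-13, 9)*M(z(2, -4), -9))*128 = -(11*(-4) - 9*(5 - 4))/22*128 = -(-44 - 9*1)/22*128 = -(-44 - 9)/22*128 = -1/22*(-53)*128 = (53/22)*128 = 3392/11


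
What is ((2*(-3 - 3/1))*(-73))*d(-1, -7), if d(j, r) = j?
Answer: -876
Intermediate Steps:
((2*(-3 - 3/1))*(-73))*d(-1, -7) = ((2*(-3 - 3/1))*(-73))*(-1) = ((2*(-3 - 3*1))*(-73))*(-1) = ((2*(-3 - 3))*(-73))*(-1) = ((2*(-6))*(-73))*(-1) = -12*(-73)*(-1) = 876*(-1) = -876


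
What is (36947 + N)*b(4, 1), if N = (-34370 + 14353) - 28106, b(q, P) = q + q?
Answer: -89408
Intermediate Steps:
b(q, P) = 2*q
N = -48123 (N = -20017 - 28106 = -48123)
(36947 + N)*b(4, 1) = (36947 - 48123)*(2*4) = -11176*8 = -89408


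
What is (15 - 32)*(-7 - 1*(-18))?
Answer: -187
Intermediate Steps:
(15 - 32)*(-7 - 1*(-18)) = -17*(-7 + 18) = -17*11 = -187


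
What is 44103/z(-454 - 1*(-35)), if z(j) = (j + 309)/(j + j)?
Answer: 18479157/55 ≈ 3.3598e+5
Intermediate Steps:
z(j) = (309 + j)/(2*j) (z(j) = (309 + j)/((2*j)) = (309 + j)*(1/(2*j)) = (309 + j)/(2*j))
44103/z(-454 - 1*(-35)) = 44103/(((309 + (-454 - 1*(-35)))/(2*(-454 - 1*(-35))))) = 44103/(((309 + (-454 + 35))/(2*(-454 + 35)))) = 44103/(((½)*(309 - 419)/(-419))) = 44103/(((½)*(-1/419)*(-110))) = 44103/(55/419) = 44103*(419/55) = 18479157/55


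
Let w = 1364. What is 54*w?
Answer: 73656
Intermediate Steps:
54*w = 54*1364 = 73656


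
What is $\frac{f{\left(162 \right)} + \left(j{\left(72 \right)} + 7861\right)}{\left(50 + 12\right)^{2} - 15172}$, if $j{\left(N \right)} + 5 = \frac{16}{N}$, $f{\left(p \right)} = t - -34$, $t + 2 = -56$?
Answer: $- \frac{35245}{50976} \approx -0.6914$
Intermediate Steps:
$t = -58$ ($t = -2 - 56 = -58$)
$f{\left(p \right)} = -24$ ($f{\left(p \right)} = -58 - -34 = -58 + 34 = -24$)
$j{\left(N \right)} = -5 + \frac{16}{N}$
$\frac{f{\left(162 \right)} + \left(j{\left(72 \right)} + 7861\right)}{\left(50 + 12\right)^{2} - 15172} = \frac{-24 + \left(\left(-5 + \frac{16}{72}\right) + 7861\right)}{\left(50 + 12\right)^{2} - 15172} = \frac{-24 + \left(\left(-5 + 16 \cdot \frac{1}{72}\right) + 7861\right)}{62^{2} - 15172} = \frac{-24 + \left(\left(-5 + \frac{2}{9}\right) + 7861\right)}{3844 - 15172} = \frac{-24 + \left(- \frac{43}{9} + 7861\right)}{-11328} = \left(-24 + \frac{70706}{9}\right) \left(- \frac{1}{11328}\right) = \frac{70490}{9} \left(- \frac{1}{11328}\right) = - \frac{35245}{50976}$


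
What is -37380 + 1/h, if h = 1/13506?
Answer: -23874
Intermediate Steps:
h = 1/13506 ≈ 7.4041e-5
-37380 + 1/h = -37380 + 1/(1/13506) = -37380 + 13506 = -23874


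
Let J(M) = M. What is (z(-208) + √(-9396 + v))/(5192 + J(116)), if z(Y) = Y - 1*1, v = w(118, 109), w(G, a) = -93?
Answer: -209/5308 + I*√9489/5308 ≈ -0.039375 + 0.018352*I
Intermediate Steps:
v = -93
z(Y) = -1 + Y (z(Y) = Y - 1 = -1 + Y)
(z(-208) + √(-9396 + v))/(5192 + J(116)) = ((-1 - 208) + √(-9396 - 93))/(5192 + 116) = (-209 + √(-9489))/5308 = (-209 + I*√9489)*(1/5308) = -209/5308 + I*√9489/5308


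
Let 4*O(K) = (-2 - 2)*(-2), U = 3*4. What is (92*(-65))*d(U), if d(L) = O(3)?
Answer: -11960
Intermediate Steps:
U = 12
O(K) = 2 (O(K) = ((-2 - 2)*(-2))/4 = (-4*(-2))/4 = (1/4)*8 = 2)
d(L) = 2
(92*(-65))*d(U) = (92*(-65))*2 = -5980*2 = -11960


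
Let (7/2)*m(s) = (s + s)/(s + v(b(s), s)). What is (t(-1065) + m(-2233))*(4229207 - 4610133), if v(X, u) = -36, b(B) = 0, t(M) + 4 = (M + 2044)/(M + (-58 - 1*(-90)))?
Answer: 3915443503426/2343877 ≈ 1.6705e+6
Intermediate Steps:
t(M) = -4 + (2044 + M)/(32 + M) (t(M) = -4 + (M + 2044)/(M + (-58 - 1*(-90))) = -4 + (2044 + M)/(M + (-58 + 90)) = -4 + (2044 + M)/(M + 32) = -4 + (2044 + M)/(32 + M))
m(s) = 4*s/(7*(-36 + s)) (m(s) = 2*((s + s)/(s - 36))/7 = 2*((2*s)/(-36 + s))/7 = 2*(2*s/(-36 + s))/7 = 4*s/(7*(-36 + s)))
(t(-1065) + m(-2233))*(4229207 - 4610133) = ((1916 - 3*(-1065))/(32 - 1065) + (4/7)*(-2233)/(-36 - 2233))*(4229207 - 4610133) = ((1916 + 3195)/(-1033) + (4/7)*(-2233)/(-2269))*(-380926) = (-1/1033*5111 + (4/7)*(-2233)*(-1/2269))*(-380926) = (-5111/1033 + 1276/2269)*(-380926) = -10278751/2343877*(-380926) = 3915443503426/2343877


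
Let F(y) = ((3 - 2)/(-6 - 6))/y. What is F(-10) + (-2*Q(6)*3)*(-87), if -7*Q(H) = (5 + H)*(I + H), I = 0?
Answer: -4134233/840 ≈ -4921.7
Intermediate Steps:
F(y) = -1/(12*y) (F(y) = (1/(-12))/y = (1*(-1/12))/y = -1/(12*y))
Q(H) = -H*(5 + H)/7 (Q(H) = -(5 + H)*(0 + H)/7 = -(5 + H)*H/7 = -H*(5 + H)/7)
F(-10) + (-2*Q(6)*3)*(-87) = -1/12/(-10) + (-2*6*(-5 - 1*6)/7*3)*(-87) = -1/12*(-⅒) + (-2*6*(-5 - 6)/7*3)*(-87) = 1/120 + (-2*6*(-11)/7*3)*(-87) = 1/120 + (-2*(-66/7)*3)*(-87) = 1/120 + ((132/7)*3)*(-87) = 1/120 + (396/7)*(-87) = 1/120 - 34452/7 = -4134233/840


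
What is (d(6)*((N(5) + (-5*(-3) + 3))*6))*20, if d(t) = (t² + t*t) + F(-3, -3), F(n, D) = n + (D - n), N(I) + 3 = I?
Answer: 165600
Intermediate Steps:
N(I) = -3 + I
F(n, D) = D
d(t) = -3 + 2*t² (d(t) = (t² + t*t) - 3 = (t² + t²) - 3 = 2*t² - 3 = -3 + 2*t²)
(d(6)*((N(5) + (-5*(-3) + 3))*6))*20 = ((-3 + 2*6²)*(((-3 + 5) + (-5*(-3) + 3))*6))*20 = ((-3 + 2*36)*((2 + (15 + 3))*6))*20 = ((-3 + 72)*((2 + 18)*6))*20 = (69*(20*6))*20 = (69*120)*20 = 8280*20 = 165600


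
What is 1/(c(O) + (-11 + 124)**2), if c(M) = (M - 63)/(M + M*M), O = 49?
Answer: 175/2234574 ≈ 7.8315e-5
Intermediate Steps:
c(M) = (-63 + M)/(M + M**2)
1/(c(O) + (-11 + 124)**2) = 1/((-63 + 49)/(49*(1 + 49)) + (-11 + 124)**2) = 1/((1/49)*(-14)/50 + 113**2) = 1/((1/49)*(1/50)*(-14) + 12769) = 1/(-1/175 + 12769) = 1/(2234574/175) = 175/2234574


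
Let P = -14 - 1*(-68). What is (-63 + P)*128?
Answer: -1152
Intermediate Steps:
P = 54 (P = -14 + 68 = 54)
(-63 + P)*128 = (-63 + 54)*128 = -9*128 = -1152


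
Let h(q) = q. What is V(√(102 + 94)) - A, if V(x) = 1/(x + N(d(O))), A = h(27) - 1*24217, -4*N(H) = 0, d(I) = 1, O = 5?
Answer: 338661/14 ≈ 24190.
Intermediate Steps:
N(H) = 0 (N(H) = -¼*0 = 0)
A = -24190 (A = 27 - 1*24217 = 27 - 24217 = -24190)
V(x) = 1/x (V(x) = 1/(x + 0) = 1/x)
V(√(102 + 94)) - A = 1/(√(102 + 94)) - 1*(-24190) = 1/(√196) + 24190 = 1/14 + 24190 = 338661/14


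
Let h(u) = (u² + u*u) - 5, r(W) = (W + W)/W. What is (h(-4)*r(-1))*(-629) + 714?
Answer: -33252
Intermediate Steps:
r(W) = 2 (r(W) = (2*W)/W = 2)
h(u) = -5 + 2*u² (h(u) = (u² + u²) - 5 = 2*u² - 5 = -5 + 2*u²)
(h(-4)*r(-1))*(-629) + 714 = ((-5 + 2*(-4)²)*2)*(-629) + 714 = ((-5 + 2*16)*2)*(-629) + 714 = ((-5 + 32)*2)*(-629) + 714 = (27*2)*(-629) + 714 = 54*(-629) + 714 = -33966 + 714 = -33252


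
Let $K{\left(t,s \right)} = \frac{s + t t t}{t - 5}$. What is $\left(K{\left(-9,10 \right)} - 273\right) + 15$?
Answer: $- \frac{2893}{14} \approx -206.64$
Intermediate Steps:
$K{\left(t,s \right)} = \frac{s + t^{3}}{-5 + t}$ ($K{\left(t,s \right)} = \frac{s + t^{2} t}{-5 + t} = \frac{s + t^{3}}{-5 + t}$)
$\left(K{\left(-9,10 \right)} - 273\right) + 15 = \left(\frac{10 + \left(-9\right)^{3}}{-5 - 9} - 273\right) + 15 = \left(\frac{10 - 729}{-14} - 273\right) + 15 = \left(\left(- \frac{1}{14}\right) \left(-719\right) - 273\right) + 15 = \left(\frac{719}{14} - 273\right) + 15 = - \frac{3103}{14} + 15 = - \frac{2893}{14}$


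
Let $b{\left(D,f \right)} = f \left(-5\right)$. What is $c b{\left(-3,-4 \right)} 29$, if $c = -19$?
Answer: $-11020$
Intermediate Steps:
$b{\left(D,f \right)} = - 5 f$
$c b{\left(-3,-4 \right)} 29 = - 19 \left(\left(-5\right) \left(-4\right)\right) 29 = \left(-19\right) 20 \cdot 29 = \left(-380\right) 29 = -11020$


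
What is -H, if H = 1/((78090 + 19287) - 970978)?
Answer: 1/873601 ≈ 1.1447e-6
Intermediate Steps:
H = -1/873601 (H = 1/(97377 - 970978) = 1/(-873601) = -1/873601 ≈ -1.1447e-6)
-H = -1*(-1/873601) = 1/873601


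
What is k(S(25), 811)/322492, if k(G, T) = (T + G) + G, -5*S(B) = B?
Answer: 801/322492 ≈ 0.0024838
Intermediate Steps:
S(B) = -B/5
k(G, T) = T + 2*G (k(G, T) = (G + T) + G = T + 2*G)
k(S(25), 811)/322492 = (811 + 2*(-⅕*25))/322492 = (811 + 2*(-5))*(1/322492) = (811 - 10)*(1/322492) = 801*(1/322492) = 801/322492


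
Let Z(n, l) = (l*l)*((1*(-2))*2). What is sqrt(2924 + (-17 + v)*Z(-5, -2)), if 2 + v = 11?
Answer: 2*sqrt(763) ≈ 55.245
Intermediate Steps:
v = 9 (v = -2 + 11 = 9)
Z(n, l) = -4*l**2 (Z(n, l) = l**2*(-2*2) = l**2*(-4) = -4*l**2)
sqrt(2924 + (-17 + v)*Z(-5, -2)) = sqrt(2924 + (-17 + 9)*(-4*(-2)**2)) = sqrt(2924 - (-32)*4) = sqrt(2924 - 8*(-16)) = sqrt(2924 + 128) = sqrt(3052) = 2*sqrt(763)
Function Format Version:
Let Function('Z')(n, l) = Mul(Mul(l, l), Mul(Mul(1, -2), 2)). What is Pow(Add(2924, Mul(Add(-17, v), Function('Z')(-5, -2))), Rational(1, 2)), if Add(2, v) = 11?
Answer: Mul(2, Pow(763, Rational(1, 2))) ≈ 55.245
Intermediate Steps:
v = 9 (v = Add(-2, 11) = 9)
Function('Z')(n, l) = Mul(-4, Pow(l, 2)) (Function('Z')(n, l) = Mul(Pow(l, 2), Mul(-2, 2)) = Mul(Pow(l, 2), -4) = Mul(-4, Pow(l, 2)))
Pow(Add(2924, Mul(Add(-17, v), Function('Z')(-5, -2))), Rational(1, 2)) = Pow(Add(2924, Mul(Add(-17, 9), Mul(-4, Pow(-2, 2)))), Rational(1, 2)) = Pow(Add(2924, Mul(-8, Mul(-4, 4))), Rational(1, 2)) = Pow(Add(2924, Mul(-8, -16)), Rational(1, 2)) = Pow(Add(2924, 128), Rational(1, 2)) = Pow(3052, Rational(1, 2)) = Mul(2, Pow(763, Rational(1, 2)))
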